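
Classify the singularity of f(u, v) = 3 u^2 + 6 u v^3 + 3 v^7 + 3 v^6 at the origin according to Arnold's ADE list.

A_6

The Hessian of f at 0 has rank 1. Corank 1: A-series; mu = 6 gives A_6.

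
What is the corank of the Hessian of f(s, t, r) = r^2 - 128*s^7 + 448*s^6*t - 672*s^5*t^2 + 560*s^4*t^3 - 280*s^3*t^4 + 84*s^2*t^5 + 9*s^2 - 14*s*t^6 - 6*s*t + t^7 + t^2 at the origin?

1

Hessian at 0 has rank 2.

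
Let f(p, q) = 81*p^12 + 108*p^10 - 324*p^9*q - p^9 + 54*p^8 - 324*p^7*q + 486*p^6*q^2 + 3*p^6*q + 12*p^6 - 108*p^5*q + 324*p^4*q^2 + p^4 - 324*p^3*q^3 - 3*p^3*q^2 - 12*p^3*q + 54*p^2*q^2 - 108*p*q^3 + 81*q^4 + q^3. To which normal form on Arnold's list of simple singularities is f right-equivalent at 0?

E_{6}

The Hessian of f at 0 is [[0, 0], [0, 0]] with rank 0, so corank 2. A Groebner basis of the Jacobian ideal J(f) in C{p,q} is {p^3 - 9*p^2*q, q^2}; counting standard monomials gives mu = 6. Corank 2; j^3 = q^3 is a perfect cube, so E-series; the 4-jet and mu = 6 give E_6.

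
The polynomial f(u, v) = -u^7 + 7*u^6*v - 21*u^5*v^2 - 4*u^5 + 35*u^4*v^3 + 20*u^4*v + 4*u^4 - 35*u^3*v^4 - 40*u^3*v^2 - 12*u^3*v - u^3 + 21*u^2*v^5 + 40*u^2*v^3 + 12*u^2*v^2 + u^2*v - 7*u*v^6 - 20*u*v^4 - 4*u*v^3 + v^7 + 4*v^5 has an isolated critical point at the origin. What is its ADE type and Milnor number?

Type D_{8}, Milnor number mu = 8.

The Hessian of f at 0 has rank 0. Corank 2; j^3 = -u^2*(u - v) has shape L^2 M (L != M), so D-series; mu = 8 gives D_8.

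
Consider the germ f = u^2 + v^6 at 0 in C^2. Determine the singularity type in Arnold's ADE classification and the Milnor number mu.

Type A5, Milnor number mu = 5.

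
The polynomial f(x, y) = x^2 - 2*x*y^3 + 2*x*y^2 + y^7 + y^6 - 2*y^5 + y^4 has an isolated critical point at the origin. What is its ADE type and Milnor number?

The Hessian of f at 0 is [[2, 0], [0, 0]] with rank 1, so corank 1. A Groebner basis of the Jacobian ideal J(f) in C{x,y} is {x^3, x^2*y + x^2/2 - x*y/2 - x/2 - y^2/2, x^2/2 + x*y^2 + x*y/2 + x/2 + y^2/2, -x + y^3 - y^2}; counting standard monomials gives mu = 6. Corank 1: A-series; mu = 6 gives A_6.

Type A_6, Milnor number mu = 6.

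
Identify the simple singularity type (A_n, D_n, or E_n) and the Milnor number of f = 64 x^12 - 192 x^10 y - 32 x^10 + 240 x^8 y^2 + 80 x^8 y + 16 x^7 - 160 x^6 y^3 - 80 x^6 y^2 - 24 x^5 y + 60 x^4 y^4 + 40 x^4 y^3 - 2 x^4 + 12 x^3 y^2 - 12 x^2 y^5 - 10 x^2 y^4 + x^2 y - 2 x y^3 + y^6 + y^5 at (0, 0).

Type D_{7}, Milnor number mu = 7.

The Hessian of f at 0 is [[0, 0], [0, 0]] with rank 0, so corank 2. A Groebner basis of the Jacobian ideal J(f) in C{x,y} is {x^3, x^2*y + x^2/6 - x*y^2/6, -x*y + y^3}; counting standard monomials gives mu = 7. Corank 2; j^3 = x^2*y has shape L^2 M (L != M), so D-series; mu = 7 gives D_7.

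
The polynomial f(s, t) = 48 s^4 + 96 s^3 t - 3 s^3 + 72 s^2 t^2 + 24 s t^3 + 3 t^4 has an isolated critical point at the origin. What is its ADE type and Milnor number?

Type E6, Milnor number mu = 6.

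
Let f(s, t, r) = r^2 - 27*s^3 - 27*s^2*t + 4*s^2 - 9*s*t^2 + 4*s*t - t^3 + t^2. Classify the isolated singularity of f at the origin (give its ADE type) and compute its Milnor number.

The Hessian of f at 0 has rank 2. Corank 1: A-series; mu = 2 gives A_2.

Type A_{2}, Milnor number mu = 2.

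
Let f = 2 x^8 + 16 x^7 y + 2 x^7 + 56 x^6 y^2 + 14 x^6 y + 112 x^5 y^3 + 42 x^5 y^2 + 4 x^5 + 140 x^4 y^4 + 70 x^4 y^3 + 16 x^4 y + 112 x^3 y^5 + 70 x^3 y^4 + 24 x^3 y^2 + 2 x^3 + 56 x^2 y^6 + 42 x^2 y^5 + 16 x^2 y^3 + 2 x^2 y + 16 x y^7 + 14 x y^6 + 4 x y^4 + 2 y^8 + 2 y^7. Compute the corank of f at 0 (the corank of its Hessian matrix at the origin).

2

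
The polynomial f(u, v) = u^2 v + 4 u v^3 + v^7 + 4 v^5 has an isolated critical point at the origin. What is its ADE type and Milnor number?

The Hessian of f at 0 is [[0, 0], [0, 0]] with rank 0, so corank 2. A Groebner basis of the Jacobian ideal J(f) in C{u,v} is {u^2*v^2 + 4*u^2/7 + 8*u*v^2/7, u^3 - 8*u^2/7 - 16*u*v^2/7, u*v/2 + v^3}; counting standard monomials gives mu = 8. Corank 2; j^3 = u^2*v has shape L^2 M (L != M), so D-series; mu = 8 gives D_8.

Type D8, Milnor number mu = 8.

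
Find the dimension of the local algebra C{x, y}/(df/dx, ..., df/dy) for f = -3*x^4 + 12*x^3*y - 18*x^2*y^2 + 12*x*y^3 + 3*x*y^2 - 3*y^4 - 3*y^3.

5

The Hessian of f at 0 is [[0, 0], [0, 0]] with rank 0, so corank 2. A Groebner basis of the Jacobian ideal J(f) in C{x,y} is {x^3 - y^2/4, y^3, x*y - y^2}; counting standard monomials gives mu = 5. Corank 2; j^3 = 3*y^2*(x - y) has shape L^2 M (L != M), so D-series; mu = 5 gives D_5.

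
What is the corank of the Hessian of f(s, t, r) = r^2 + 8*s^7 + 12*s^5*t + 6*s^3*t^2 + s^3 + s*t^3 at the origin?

Hessian at 0 has rank 1.

2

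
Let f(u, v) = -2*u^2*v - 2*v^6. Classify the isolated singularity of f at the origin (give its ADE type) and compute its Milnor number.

Type D_7, Milnor number mu = 7.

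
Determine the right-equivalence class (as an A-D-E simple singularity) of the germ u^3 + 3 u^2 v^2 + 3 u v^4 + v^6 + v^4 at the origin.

E6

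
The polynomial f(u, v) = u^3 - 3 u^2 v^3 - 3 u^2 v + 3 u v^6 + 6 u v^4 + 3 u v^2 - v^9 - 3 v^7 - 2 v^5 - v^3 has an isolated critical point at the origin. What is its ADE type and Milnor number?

The Hessian of f at 0 is [[0, 0], [0, 0]] with rank 0, so corank 2. A Groebner basis of the Jacobian ideal J(f) in C{u,v} is {-u^2/2 + u*v^3 + u*v - v^2/2, v^4, u^3 - 3*u*v^2 + 2*v^3, u^2*v - 2*u*v^2 + v^3}; counting standard monomials gives mu = 8. Corank 2; j^3 = (u - v)^3 is a perfect cube, so E-series; the 5-jet and mu = 8 give E_8.

Type E8, Milnor number mu = 8.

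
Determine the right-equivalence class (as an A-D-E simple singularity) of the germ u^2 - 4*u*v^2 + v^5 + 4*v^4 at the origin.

A4

The Hessian of f at 0 has rank 1. Corank 1: A-series; mu = 4 gives A_4.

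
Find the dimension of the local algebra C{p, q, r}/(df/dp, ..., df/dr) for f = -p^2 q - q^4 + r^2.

The Hessian of f at 0 has rank 1. Corank 2; j^3 = -p^2*q has shape L^2 M (L != M), so D-series; mu = 5 gives D_5.

5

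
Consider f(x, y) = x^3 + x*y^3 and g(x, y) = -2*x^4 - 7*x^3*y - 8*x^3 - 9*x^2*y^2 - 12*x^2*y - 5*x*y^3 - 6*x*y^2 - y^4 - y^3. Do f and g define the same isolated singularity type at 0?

Yes.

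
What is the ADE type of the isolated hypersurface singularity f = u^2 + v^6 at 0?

A5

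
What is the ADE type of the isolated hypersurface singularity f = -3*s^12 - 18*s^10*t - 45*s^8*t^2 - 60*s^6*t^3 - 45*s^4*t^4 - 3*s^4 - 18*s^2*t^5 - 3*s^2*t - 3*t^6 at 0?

The Hessian of f at 0 has rank 0. Corank 2; j^3 = -3*s^2*t has shape L^2 M (L != M), so D-series; mu = 7 gives D_7.

D_{7}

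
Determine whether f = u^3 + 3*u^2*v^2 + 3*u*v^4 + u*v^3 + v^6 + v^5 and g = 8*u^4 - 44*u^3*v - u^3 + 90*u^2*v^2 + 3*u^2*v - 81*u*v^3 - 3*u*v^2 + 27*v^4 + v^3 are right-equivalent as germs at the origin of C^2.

Yes.

The Hessian of f at 0 has rank 0. Corank 2; j^3 = u^3 is a perfect cube, so E-series; the 4-jet and mu = 7 give E_7. The Hessian of g at 0 has rank 0. Corank 2; j^3 = -(u - v)^3 is a perfect cube, so E-series; the 4-jet and mu = 7 give E_7. Both have type E_7, hence right-equivalent.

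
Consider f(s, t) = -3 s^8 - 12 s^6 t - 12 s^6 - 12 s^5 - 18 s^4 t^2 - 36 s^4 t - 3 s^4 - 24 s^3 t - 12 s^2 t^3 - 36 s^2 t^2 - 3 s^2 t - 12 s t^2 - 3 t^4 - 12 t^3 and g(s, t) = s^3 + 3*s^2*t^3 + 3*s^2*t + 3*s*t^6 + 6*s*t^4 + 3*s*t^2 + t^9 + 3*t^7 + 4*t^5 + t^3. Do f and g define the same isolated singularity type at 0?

No.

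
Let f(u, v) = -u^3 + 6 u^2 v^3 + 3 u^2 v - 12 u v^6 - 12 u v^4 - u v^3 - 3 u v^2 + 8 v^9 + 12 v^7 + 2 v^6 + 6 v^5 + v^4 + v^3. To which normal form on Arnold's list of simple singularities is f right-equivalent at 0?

The Hessian of f at 0 has rank 0. Corank 2; j^3 = -(u - v)^3 is a perfect cube, so E-series; the 4-jet and mu = 7 give E_7.

E_{7}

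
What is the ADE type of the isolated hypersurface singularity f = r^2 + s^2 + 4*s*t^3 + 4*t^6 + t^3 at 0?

A2

The Hessian of f at 0 is [[2, 0, 0], [0, 0, 0], [0, 0, 2]] with rank 2, so corank 1. A Groebner basis of the Jacobian ideal J(f) in C{s,t,r} is {t^2, s, r}; counting standard monomials gives mu = 2. Corank 1: A-series; mu = 2 gives A_2.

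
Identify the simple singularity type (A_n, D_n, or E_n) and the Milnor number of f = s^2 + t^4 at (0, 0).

The Hessian of f at 0 has rank 1. Corank 1: A-series; mu = 3 gives A_3.

Type A_{3}, Milnor number mu = 3.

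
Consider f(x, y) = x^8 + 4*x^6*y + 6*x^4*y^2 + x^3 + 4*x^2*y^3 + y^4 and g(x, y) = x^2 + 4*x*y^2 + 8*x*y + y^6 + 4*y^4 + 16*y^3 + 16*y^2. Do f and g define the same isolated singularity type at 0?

No.

The Hessian of f at 0 has rank 0. Corank 2; j^3 = x^3 is a perfect cube, so E-series; the 4-jet and mu = 6 give E_6. The Hessian of g at 0 has rank 1. Corank 1: A-series; mu = 5 gives A_5. f is E_6 but g is A_5, hence not right-equivalent.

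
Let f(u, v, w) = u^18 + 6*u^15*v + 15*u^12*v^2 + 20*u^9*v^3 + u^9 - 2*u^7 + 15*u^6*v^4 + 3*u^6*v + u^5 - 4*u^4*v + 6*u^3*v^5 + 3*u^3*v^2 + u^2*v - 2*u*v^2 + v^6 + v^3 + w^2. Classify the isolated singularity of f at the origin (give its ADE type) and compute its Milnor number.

Type D_7, Milnor number mu = 7.

The Hessian of f at 0 is [[0, 0, 0], [0, 0, 0], [0, 0, 2]] with rank 1, so corank 2. A Groebner basis of the Jacobian ideal J(f) in C{u,v,w} is {-u*v + v^4 + v^2, u^3 + u^2/2 - u*v - v^3 + v^2/2, u^2*v + u^2/3 - 2*u*v/3 - v^3 + v^2/3, u^2/6 + u*v^2 - u*v/3 - v^3 + v^2/6, w}; counting standard monomials gives mu = 7. Corank 2; j^3 = v*(u - v)^2 has shape L^2 M (L != M), so D-series; mu = 7 gives D_7.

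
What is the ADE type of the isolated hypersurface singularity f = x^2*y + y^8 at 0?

D_9

The Hessian of f at 0 is [[0, 0], [0, 0]] with rank 0, so corank 2. A Groebner basis of the Jacobian ideal J(f) in C{x,y} is {x^2/8 + y^7, x^3, x*y}; counting standard monomials gives mu = 9. Corank 2; j^3 = x^2*y has shape L^2 M (L != M), so D-series; mu = 9 gives D_9.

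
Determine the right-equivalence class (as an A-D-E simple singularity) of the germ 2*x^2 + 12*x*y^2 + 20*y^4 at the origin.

A3

The Hessian of f at 0 is [[4, 0], [0, 0]] with rank 1, so corank 1. A Groebner basis of the Jacobian ideal J(f) in C{x,y} is {x^2, x*y, x/3 + y^2}; counting standard monomials gives mu = 3. Corank 1: A-series; mu = 3 gives A_3.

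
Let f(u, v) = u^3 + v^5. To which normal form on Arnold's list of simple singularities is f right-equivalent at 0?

The Hessian of f at 0 is [[0, 0], [0, 0]] with rank 0, so corank 2. A Groebner basis of the Jacobian ideal J(f) in C{u,v} is {v^4, u^2}; counting standard monomials gives mu = 8. Corank 2; j^3 = u^3 is a perfect cube, so E-series; the 5-jet and mu = 8 give E_8.

E8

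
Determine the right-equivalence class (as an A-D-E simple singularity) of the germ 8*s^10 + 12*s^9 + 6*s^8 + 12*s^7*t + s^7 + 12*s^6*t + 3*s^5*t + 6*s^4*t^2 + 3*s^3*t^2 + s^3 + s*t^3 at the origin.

E_7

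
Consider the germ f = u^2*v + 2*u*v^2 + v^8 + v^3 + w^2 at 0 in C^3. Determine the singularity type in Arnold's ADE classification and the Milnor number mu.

Type D_9, Milnor number mu = 9.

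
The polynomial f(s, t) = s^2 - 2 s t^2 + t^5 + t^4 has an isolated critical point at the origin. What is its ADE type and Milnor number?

The Hessian of f at 0 is [[2, 0], [0, 0]] with rank 1, so corank 1. A Groebner basis of the Jacobian ideal J(f) in C{s,t} is {s^2, -s + t^2}; counting standard monomials gives mu = 4. Corank 1: A-series; mu = 4 gives A_4.

Type A_4, Milnor number mu = 4.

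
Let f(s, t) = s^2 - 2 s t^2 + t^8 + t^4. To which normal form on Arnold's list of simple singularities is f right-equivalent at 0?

A_7

The Hessian of f at 0 is [[2, 0], [0, 0]] with rank 1, so corank 1. A Groebner basis of the Jacobian ideal J(f) in C{s,t} is {s^4, s^3*t, -s + t^2}; counting standard monomials gives mu = 7. Corank 1: A-series; mu = 7 gives A_7.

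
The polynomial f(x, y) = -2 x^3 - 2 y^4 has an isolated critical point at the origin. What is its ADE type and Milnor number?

Type E6, Milnor number mu = 6.

The Hessian of f at 0 has rank 0. Corank 2; j^3 = -2*x^3 is a perfect cube, so E-series; the 4-jet and mu = 6 give E_6.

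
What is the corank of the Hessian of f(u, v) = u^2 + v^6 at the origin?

1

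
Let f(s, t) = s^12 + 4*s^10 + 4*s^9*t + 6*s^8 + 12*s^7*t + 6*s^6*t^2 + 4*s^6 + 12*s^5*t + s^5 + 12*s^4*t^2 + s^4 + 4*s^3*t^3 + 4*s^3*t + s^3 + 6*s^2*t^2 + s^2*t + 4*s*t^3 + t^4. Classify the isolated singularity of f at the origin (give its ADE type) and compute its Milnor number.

Type D5, Milnor number mu = 5.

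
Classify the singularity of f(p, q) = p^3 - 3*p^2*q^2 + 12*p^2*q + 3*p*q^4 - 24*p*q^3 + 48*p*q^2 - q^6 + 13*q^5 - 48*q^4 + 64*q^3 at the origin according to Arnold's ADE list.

E_{8}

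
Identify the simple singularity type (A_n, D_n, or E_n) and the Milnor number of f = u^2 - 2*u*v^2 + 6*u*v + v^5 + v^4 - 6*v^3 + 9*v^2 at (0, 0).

The Hessian of f at 0 has rank 1. Corank 1: A-series; mu = 4 gives A_4.

Type A_4, Milnor number mu = 4.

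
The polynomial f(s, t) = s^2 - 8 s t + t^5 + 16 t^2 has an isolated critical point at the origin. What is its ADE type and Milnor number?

Type A_{4}, Milnor number mu = 4.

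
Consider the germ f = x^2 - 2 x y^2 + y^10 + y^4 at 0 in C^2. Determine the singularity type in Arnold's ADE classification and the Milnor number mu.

Type A_9, Milnor number mu = 9.

The Hessian of f at 0 is [[2, 0], [0, 0]] with rank 1, so corank 1. A Groebner basis of the Jacobian ideal J(f) in C{x,y} is {x^5, x^4*y, -x + y^2}; counting standard monomials gives mu = 9. Corank 1: A-series; mu = 9 gives A_9.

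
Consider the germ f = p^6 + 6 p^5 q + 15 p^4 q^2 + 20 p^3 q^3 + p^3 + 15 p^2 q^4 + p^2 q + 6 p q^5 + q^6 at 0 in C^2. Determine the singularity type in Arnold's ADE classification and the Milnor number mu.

Type D_{7}, Milnor number mu = 7.

The Hessian of f at 0 has rank 0. Corank 2; j^3 = p^2*(p + q) has shape L^2 M (L != M), so D-series; mu = 7 gives D_7.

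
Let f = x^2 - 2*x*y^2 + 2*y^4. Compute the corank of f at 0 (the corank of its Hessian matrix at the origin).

Hessian at 0 has rank 1.

1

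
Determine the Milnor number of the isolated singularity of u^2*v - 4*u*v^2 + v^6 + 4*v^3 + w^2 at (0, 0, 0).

7

The Hessian of f at 0 is [[0, 0, 0], [0, 0, 0], [0, 0, 2]] with rank 1, so corank 2. A Groebner basis of the Jacobian ideal J(f) in C{u,v,w} is {u^2/6 + v^5 - 2*v^2/3, u^3 - 8*v^3, u*v - 2*v^2, w}; counting standard monomials gives mu = 7. Corank 2; j^3 = v*(u - 2*v)^2 has shape L^2 M (L != M), so D-series; mu = 7 gives D_7.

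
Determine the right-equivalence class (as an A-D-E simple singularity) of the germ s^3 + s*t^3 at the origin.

The Hessian of f at 0 is [[0, 0], [0, 0]] with rank 0, so corank 2. A Groebner basis of the Jacobian ideal J(f) in C{s,t} is {s^3, s*t^2, 3*s^2 + t^3}; counting standard monomials gives mu = 7. Corank 2; j^3 = s^3 is a perfect cube, so E-series; the 4-jet and mu = 7 give E_7.

E_{7}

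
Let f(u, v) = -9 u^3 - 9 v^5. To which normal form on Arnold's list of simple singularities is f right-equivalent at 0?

The Hessian of f at 0 is [[0, 0], [0, 0]] with rank 0, so corank 2. A Groebner basis of the Jacobian ideal J(f) in C{u,v} is {v^4, u^2}; counting standard monomials gives mu = 8. Corank 2; j^3 = -9*u^3 is a perfect cube, so E-series; the 5-jet and mu = 8 give E_8.

E_{8}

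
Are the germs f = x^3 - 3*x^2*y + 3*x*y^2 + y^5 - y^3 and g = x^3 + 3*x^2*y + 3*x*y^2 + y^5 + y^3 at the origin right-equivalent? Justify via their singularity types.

Yes.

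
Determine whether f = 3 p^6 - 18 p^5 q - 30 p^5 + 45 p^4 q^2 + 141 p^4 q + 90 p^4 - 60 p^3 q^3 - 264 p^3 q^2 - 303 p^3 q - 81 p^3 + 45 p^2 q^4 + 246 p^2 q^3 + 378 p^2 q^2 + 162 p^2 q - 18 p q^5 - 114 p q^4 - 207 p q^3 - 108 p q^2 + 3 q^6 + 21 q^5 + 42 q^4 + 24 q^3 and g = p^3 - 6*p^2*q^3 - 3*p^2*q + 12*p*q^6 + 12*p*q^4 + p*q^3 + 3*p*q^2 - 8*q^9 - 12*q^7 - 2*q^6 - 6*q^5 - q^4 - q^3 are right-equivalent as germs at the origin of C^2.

Yes.

The Hessian of f at 0 is [[0, 0], [0, 0]] with rank 0, so corank 2. A Groebner basis of the Jacobian ideal J(f) in C{p,q} is {-19683*p^2/35 + 26244*p*q/35 + q^4 - 27*q^3/35 - 8748*q^2/35, p^3 - 702*p^2/35 + 936*p*q/35 - 34*q^3/105 - 312*q^2/35, p^2*q - 729*p^2/35 + 972*p*q/35 - 149*q^3/315 - 324*q^2/35, -81*p^2/5 + p*q^2 + 108*p*q/5 - 31*q^3/45 - 36*q^2/5}; counting standard monomials gives mu = 7. Corank 2; j^3 = -3*(3*p - 2*q)^3 is a perfect cube, so E-series; the 4-jet and mu = 7 give E_7. The Hessian of g at 0 is [[0, 0], [0, 0]] with rank 0, so corank 2. A Groebner basis of the Jacobian ideal J(g) in C{p,q} is {p^3 - 3*p^2*q - 6*p^2 + 12*p*q - 6*q^2, 3*p^2 + p*q^2 - 6*p*q + 3*q^2, 3*p^2 - 6*p*q + q^3 + 3*q^2}; counting standard monomials gives mu = 7. Corank 2; j^3 = (p - q)^3 is a perfect cube, so E-series; the 4-jet and mu = 7 give E_7. Both have type E_7, hence right-equivalent.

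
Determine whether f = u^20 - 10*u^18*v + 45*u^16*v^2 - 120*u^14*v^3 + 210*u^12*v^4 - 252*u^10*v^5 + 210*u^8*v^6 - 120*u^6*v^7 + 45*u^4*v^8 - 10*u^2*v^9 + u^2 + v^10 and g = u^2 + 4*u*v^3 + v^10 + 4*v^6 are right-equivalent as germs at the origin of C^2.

Yes.

The Hessian of f at 0 is [[2, 0], [0, 0]] with rank 1, so corank 1. A Groebner basis of the Jacobian ideal J(f) in C{u,v} is {v^9, u}; counting standard monomials gives mu = 9. Corank 1: A-series; mu = 9 gives A_9. The Hessian of g at 0 is [[2, 0], [0, 0]] with rank 1, so corank 1. A Groebner basis of the Jacobian ideal J(g) in C{u,v} is {u^3, u/2 + v^3}; counting standard monomials gives mu = 9. Corank 1: A-series; mu = 9 gives A_9. Both have type A_9, hence right-equivalent.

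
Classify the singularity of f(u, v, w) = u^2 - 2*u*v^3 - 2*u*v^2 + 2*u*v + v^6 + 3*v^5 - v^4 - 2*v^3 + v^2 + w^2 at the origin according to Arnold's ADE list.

The Hessian of f at 0 has rank 2. Corank 1: A-series; mu = 4 gives A_4.

A_{4}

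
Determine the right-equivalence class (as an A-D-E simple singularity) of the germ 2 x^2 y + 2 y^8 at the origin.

The Hessian of f at 0 is [[0, 0], [0, 0]] with rank 0, so corank 2. A Groebner basis of the Jacobian ideal J(f) in C{x,y} is {x^2/8 + y^7, x^3, x*y}; counting standard monomials gives mu = 9. Corank 2; j^3 = 2*x^2*y has shape L^2 M (L != M), so D-series; mu = 9 gives D_9.

D_{9}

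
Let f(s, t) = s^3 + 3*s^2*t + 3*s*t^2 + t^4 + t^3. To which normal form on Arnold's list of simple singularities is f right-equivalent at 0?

E6

The Hessian of f at 0 has rank 0. Corank 2; j^3 = (s + t)^3 is a perfect cube, so E-series; the 4-jet and mu = 6 give E_6.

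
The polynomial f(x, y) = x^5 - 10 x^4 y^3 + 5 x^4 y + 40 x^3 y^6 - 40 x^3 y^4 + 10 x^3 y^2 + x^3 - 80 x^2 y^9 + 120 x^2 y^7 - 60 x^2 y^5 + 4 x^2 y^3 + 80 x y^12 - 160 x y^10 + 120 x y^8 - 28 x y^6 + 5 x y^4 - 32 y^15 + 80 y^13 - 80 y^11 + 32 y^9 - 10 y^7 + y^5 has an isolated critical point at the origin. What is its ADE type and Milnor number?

The Hessian of f at 0 has rank 0. Corank 2; j^3 = x^3 is a perfect cube, so E-series; the 5-jet and mu = 8 give E_8.

Type E_{8}, Milnor number mu = 8.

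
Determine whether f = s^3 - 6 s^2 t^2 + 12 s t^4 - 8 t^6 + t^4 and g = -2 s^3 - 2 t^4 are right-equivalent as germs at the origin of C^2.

Yes.

The Hessian of f at 0 has rank 0. Corank 2; j^3 = s^3 is a perfect cube, so E-series; the 4-jet and mu = 6 give E_6. The Hessian of g at 0 has rank 0. Corank 2; j^3 = -2*s^3 is a perfect cube, so E-series; the 4-jet and mu = 6 give E_6. Both have type E_6, hence right-equivalent.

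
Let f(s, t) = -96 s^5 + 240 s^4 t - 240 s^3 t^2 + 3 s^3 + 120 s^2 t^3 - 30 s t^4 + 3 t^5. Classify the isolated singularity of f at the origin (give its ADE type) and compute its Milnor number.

Type E_{8}, Milnor number mu = 8.

The Hessian of f at 0 is [[0, 0], [0, 0]] with rank 0, so corank 2. A Groebner basis of the Jacobian ideal J(f) in C{s,t} is {t^5, s*t^3 - t^4/8, s^2}; counting standard monomials gives mu = 8. Corank 2; j^3 = 3*s^3 is a perfect cube, so E-series; the 5-jet and mu = 8 give E_8.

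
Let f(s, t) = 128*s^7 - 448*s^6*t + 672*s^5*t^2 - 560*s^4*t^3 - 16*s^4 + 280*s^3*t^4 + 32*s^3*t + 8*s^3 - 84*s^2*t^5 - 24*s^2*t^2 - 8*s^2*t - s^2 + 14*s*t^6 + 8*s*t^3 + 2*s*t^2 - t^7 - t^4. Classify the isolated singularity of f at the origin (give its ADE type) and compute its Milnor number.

Type A6, Milnor number mu = 6.

The Hessian of f at 0 has rank 1. Corank 1: A-series; mu = 6 gives A_6.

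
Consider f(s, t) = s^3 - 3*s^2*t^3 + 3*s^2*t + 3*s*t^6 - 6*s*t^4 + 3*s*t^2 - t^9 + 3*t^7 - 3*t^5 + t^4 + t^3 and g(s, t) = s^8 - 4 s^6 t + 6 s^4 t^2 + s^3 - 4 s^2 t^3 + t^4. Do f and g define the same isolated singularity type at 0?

Yes.

The Hessian of f at 0 has rank 0. Corank 2; j^3 = (s + t)^3 is a perfect cube, so E-series; the 4-jet and mu = 6 give E_6. The Hessian of g at 0 has rank 0. Corank 2; j^3 = s^3 is a perfect cube, so E-series; the 4-jet and mu = 6 give E_6. Both have type E_6, hence right-equivalent.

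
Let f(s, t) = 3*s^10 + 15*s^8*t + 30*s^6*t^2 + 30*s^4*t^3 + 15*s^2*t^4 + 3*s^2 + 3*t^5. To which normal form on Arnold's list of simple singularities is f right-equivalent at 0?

A_{4}

The Hessian of f at 0 is [[6, 0], [0, 0]] with rank 1, so corank 1. A Groebner basis of the Jacobian ideal J(f) in C{s,t} is {t^4, s}; counting standard monomials gives mu = 4. Corank 1: A-series; mu = 4 gives A_4.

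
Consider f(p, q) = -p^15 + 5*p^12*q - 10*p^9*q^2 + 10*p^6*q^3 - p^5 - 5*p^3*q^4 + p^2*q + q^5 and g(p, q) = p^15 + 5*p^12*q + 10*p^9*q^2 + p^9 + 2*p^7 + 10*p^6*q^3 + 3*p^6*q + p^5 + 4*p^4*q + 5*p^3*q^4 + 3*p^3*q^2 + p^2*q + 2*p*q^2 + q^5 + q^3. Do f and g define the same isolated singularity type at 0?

Yes.

The Hessian of f at 0 has rank 0. Corank 2; j^3 = p^2*q has shape L^2 M (L != M), so D-series; mu = 6 gives D_6. The Hessian of g at 0 has rank 0. Corank 2; j^3 = q*(p + q)^2 has shape L^2 M (L != M), so D-series; mu = 6 gives D_6. Both have type D_6, hence right-equivalent.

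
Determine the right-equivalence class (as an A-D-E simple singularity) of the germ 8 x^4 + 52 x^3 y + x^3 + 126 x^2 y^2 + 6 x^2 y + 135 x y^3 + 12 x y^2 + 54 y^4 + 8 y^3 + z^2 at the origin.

E7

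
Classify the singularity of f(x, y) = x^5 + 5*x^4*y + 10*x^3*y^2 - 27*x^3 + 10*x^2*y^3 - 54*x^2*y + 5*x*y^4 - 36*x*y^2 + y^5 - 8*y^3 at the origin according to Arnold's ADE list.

The Hessian of f at 0 has rank 0. Corank 2; j^3 = -(3*x + 2*y)^3 is a perfect cube, so E-series; the 5-jet and mu = 8 give E_8.

E_8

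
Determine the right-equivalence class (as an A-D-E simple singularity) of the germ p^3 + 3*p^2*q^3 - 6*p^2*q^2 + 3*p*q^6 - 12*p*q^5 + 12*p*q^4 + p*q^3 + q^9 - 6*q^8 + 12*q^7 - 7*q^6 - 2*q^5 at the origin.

E_{7}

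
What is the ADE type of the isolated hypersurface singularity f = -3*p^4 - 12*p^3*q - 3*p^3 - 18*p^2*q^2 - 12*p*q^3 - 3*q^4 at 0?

The Hessian of f at 0 has rank 0. Corank 2; j^3 = -3*p^3 is a perfect cube, so E-series; the 4-jet and mu = 6 give E_6.

E_6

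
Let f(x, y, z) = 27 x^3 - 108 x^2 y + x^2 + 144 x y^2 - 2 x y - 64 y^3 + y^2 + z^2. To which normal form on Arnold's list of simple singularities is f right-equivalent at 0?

The Hessian of f at 0 is [[2, -2, 0], [-2, 2, 0], [0, 0, 2]] with rank 2, so corank 1. A Groebner basis of the Jacobian ideal J(f) in C{x,y,z} is {y^2, x - y, z}; counting standard monomials gives mu = 2. Corank 1: A-series; mu = 2 gives A_2.

A2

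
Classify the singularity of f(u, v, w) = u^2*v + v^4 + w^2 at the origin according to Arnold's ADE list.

D5

The Hessian of f at 0 has rank 1. Corank 2; j^3 = u^2*v has shape L^2 M (L != M), so D-series; mu = 5 gives D_5.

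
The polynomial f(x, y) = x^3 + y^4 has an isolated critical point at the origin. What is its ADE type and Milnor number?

Type E_6, Milnor number mu = 6.

The Hessian of f at 0 has rank 0. Corank 2; j^3 = x^3 is a perfect cube, so E-series; the 4-jet and mu = 6 give E_6.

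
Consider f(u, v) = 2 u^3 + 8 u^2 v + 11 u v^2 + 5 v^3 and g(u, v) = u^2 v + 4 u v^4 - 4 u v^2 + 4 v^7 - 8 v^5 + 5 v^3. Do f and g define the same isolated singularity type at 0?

Yes.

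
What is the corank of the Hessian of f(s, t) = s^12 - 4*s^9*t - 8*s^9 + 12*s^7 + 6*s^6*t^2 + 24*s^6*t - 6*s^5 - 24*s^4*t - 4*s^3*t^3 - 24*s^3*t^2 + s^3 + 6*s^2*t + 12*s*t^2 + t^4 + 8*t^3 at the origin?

2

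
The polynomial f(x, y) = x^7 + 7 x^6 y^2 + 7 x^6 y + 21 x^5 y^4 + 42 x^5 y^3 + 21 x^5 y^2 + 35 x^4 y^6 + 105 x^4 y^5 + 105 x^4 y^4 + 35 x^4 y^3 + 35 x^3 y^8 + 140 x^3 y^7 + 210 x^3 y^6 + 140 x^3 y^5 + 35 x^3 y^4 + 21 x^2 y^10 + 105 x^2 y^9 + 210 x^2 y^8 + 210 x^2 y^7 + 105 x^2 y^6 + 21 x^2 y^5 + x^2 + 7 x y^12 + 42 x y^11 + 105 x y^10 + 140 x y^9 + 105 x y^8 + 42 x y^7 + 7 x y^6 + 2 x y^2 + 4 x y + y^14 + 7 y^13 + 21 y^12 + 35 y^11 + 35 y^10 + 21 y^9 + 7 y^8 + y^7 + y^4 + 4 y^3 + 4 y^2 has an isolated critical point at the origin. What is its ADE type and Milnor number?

Type A_6, Milnor number mu = 6.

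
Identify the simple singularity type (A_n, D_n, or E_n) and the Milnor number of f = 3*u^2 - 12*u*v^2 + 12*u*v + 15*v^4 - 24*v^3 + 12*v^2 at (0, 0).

The Hessian of f at 0 has rank 1. Corank 1: A-series; mu = 3 gives A_3.

Type A_{3}, Milnor number mu = 3.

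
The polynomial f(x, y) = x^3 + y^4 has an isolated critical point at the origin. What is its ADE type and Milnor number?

Type E_{6}, Milnor number mu = 6.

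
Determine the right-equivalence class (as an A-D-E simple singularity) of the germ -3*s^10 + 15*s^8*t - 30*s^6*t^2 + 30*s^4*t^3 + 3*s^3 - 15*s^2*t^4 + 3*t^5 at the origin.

E_8

The Hessian of f at 0 has rank 0. Corank 2; j^3 = 3*s^3 is a perfect cube, so E-series; the 5-jet and mu = 8 give E_8.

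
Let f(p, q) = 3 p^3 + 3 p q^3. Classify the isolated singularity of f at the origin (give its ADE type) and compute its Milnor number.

Type E_{7}, Milnor number mu = 7.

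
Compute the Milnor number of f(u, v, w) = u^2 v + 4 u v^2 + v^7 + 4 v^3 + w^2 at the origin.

8

The Hessian of f at 0 has rank 1. Corank 2; j^3 = v*(u + 2*v)^2 has shape L^2 M (L != M), so D-series; mu = 8 gives D_8.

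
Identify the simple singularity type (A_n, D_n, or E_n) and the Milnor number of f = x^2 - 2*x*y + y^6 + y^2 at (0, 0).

Type A5, Milnor number mu = 5.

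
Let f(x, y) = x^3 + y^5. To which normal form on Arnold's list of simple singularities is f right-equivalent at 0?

E_{8}

The Hessian of f at 0 has rank 0. Corank 2; j^3 = x^3 is a perfect cube, so E-series; the 5-jet and mu = 8 give E_8.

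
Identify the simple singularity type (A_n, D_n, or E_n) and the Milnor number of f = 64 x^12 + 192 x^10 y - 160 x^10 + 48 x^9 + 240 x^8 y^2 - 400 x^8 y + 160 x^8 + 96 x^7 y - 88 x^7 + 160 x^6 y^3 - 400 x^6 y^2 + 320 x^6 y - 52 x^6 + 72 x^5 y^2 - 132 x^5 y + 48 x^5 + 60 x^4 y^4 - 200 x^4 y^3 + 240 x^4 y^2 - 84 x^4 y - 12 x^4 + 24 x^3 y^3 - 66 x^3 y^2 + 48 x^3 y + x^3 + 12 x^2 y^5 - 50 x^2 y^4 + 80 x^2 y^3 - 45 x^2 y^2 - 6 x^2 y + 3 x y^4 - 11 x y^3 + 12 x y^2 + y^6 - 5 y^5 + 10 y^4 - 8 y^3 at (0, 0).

Type E7, Milnor number mu = 7.

The Hessian of f at 0 has rank 0. Corank 2; j^3 = (x - 2*y)^3 is a perfect cube, so E-series; the 4-jet and mu = 7 give E_7.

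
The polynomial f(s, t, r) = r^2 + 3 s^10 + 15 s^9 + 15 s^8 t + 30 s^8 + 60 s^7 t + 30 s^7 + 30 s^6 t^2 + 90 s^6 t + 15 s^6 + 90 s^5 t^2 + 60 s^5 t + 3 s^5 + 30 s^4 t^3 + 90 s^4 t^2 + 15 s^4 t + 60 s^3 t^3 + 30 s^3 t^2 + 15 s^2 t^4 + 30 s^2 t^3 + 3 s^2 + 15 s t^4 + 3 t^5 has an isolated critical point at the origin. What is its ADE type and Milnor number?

Type A_4, Milnor number mu = 4.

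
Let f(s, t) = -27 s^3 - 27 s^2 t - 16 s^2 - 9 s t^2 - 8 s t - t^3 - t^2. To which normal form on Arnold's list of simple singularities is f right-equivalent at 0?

A_2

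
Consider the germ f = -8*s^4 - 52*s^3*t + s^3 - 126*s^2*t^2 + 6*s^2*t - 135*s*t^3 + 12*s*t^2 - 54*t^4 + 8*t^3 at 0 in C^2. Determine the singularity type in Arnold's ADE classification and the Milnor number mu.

Type E7, Milnor number mu = 7.

The Hessian of f at 0 has rank 0. Corank 2; j^3 = (s + 2*t)^3 is a perfect cube, so E-series; the 4-jet and mu = 7 give E_7.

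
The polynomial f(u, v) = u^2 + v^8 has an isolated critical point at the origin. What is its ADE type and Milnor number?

Type A_{7}, Milnor number mu = 7.

The Hessian of f at 0 has rank 1. Corank 1: A-series; mu = 7 gives A_7.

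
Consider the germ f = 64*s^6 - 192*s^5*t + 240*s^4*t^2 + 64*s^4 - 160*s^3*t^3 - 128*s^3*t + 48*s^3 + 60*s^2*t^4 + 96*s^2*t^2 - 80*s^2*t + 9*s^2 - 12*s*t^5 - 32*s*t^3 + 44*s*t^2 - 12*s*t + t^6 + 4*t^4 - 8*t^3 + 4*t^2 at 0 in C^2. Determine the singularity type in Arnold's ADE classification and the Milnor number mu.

Type A_5, Milnor number mu = 5.

The Hessian of f at 0 is [[18, -12], [-12, 8]] with rank 1, so corank 1. A Groebner basis of the Jacobian ideal J(f) in C{s,t} is {s*t^2 + 81*s*t/2 + 567*s/16 - 195*t^2/8 - 189*t/8, 135*s*t/2 + 243*s/4 + t^3 - 81*t^2/2 - 81*t/2, s^2 - s*t + 3*s/8 + t^2/4 - t/4}; counting standard monomials gives mu = 5. Corank 1: A-series; mu = 5 gives A_5.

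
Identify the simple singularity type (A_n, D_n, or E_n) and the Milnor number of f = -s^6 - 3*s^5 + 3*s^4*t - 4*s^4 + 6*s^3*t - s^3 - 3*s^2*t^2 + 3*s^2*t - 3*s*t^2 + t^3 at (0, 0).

The Hessian of f at 0 has rank 0. Corank 2; j^3 = -(s - t)^3 is a perfect cube, so E-series; the 4-jet and mu = 6 give E_6.

Type E_{6}, Milnor number mu = 6.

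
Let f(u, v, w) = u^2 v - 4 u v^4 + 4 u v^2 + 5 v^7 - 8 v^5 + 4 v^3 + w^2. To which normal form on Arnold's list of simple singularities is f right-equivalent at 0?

D8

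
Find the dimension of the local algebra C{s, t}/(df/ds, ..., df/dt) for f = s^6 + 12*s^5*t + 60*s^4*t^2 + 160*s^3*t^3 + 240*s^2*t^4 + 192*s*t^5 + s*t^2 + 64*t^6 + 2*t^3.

The Hessian of f at 0 has rank 0. Corank 2; j^3 = t^2*(s + 2*t) has shape L^2 M (L != M), so D-series; mu = 7 gives D_7.

7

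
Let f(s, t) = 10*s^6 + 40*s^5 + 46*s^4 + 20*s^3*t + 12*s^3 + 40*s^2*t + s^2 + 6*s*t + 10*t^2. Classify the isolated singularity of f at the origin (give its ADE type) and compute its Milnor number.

The Hessian of f at 0 has rank 2. Corank 0: nondegenerate Morse point, so A_1.

Type A_{1}, Milnor number mu = 1.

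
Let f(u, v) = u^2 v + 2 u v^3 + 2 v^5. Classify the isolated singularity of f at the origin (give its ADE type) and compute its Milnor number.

Type D_6, Milnor number mu = 6.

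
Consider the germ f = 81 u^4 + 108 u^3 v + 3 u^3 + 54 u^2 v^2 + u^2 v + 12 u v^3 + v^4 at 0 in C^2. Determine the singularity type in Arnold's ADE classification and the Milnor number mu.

Type D5, Milnor number mu = 5.

The Hessian of f at 0 is [[0, 0], [0, 0]] with rank 0, so corank 2. A Groebner basis of the Jacobian ideal J(f) in C{u,v} is {u*v^2, -u*v/12 + v^3, u^2 + u*v/3}; counting standard monomials gives mu = 5. Corank 2; j^3 = u^2*(3*u + v) has shape L^2 M (L != M), so D-series; mu = 5 gives D_5.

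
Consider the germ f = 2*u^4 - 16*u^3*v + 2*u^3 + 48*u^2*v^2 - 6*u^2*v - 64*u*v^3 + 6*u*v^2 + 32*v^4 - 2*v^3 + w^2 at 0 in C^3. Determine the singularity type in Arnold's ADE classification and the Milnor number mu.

The Hessian of f at 0 is [[0, 0, 0], [0, 0, 0], [0, 0, 2]] with rank 1, so corank 2. A Groebner basis of the Jacobian ideal J(f) in C{u,v,w} is {v^4, u*v^2 - 4*v^3/3, u^2 - 2*u*v + v^2, w}; counting standard monomials gives mu = 6. Corank 2; j^3 = 2*(u - v)^3 is a perfect cube, so E-series; the 4-jet and mu = 6 give E_6.

Type E_6, Milnor number mu = 6.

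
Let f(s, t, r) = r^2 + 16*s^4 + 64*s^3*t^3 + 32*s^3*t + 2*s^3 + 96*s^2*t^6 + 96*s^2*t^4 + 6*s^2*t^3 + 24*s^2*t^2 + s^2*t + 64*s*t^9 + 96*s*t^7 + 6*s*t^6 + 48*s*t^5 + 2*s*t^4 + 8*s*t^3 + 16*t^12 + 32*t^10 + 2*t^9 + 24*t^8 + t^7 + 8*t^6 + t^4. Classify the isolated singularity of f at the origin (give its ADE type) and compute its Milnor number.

Type D5, Milnor number mu = 5.

The Hessian of f at 0 has rank 1. Corank 2; j^3 = s^2*(2*s + t) has shape L^2 M (L != M), so D-series; mu = 5 gives D_5.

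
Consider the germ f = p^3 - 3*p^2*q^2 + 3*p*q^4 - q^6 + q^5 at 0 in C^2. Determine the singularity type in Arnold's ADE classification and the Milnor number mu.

Type E8, Milnor number mu = 8.

The Hessian of f at 0 has rank 0. Corank 2; j^3 = p^3 is a perfect cube, so E-series; the 5-jet and mu = 8 give E_8.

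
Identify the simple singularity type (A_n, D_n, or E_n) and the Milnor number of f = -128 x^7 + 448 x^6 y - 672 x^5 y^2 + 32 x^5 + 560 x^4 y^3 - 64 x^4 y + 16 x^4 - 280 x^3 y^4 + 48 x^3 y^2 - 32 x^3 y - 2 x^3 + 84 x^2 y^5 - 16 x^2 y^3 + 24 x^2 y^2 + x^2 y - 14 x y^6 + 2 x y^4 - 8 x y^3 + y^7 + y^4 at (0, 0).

Type D5, Milnor number mu = 5.

The Hessian of f at 0 has rank 0. Corank 2; j^3 = -x^2*(2*x - y) has shape L^2 M (L != M), so D-series; mu = 5 gives D_5.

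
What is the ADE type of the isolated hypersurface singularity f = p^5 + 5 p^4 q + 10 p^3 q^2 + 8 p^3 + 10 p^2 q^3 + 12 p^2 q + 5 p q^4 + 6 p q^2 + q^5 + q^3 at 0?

The Hessian of f at 0 has rank 0. Corank 2; j^3 = (2*p + q)^3 is a perfect cube, so E-series; the 5-jet and mu = 8 give E_8.

E_{8}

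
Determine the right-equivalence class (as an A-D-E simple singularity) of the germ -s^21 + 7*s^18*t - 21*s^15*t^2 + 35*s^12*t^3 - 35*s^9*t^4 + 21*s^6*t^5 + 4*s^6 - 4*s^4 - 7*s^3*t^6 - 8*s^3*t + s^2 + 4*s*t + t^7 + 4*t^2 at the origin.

A_6

The Hessian of f at 0 has rank 1. Corank 1: A-series; mu = 6 gives A_6.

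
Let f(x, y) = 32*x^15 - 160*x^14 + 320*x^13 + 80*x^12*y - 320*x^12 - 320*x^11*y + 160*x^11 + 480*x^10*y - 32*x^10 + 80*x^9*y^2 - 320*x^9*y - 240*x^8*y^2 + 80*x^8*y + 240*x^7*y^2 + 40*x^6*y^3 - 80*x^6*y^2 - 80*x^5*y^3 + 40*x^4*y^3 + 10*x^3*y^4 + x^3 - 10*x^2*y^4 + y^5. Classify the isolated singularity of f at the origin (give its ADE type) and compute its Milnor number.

The Hessian of f at 0 has rank 0. Corank 2; j^3 = x^3 is a perfect cube, so E-series; the 5-jet and mu = 8 give E_8.

Type E_{8}, Milnor number mu = 8.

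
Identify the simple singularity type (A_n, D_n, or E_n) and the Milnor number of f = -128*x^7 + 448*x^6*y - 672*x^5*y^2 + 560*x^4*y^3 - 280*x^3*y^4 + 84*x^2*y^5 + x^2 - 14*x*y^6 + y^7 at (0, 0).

Type A6, Milnor number mu = 6.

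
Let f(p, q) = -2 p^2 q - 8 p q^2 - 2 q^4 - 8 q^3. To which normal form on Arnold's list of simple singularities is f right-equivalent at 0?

D5

The Hessian of f at 0 has rank 0. Corank 2; j^3 = -2*q*(p + 2*q)^2 has shape L^2 M (L != M), so D-series; mu = 5 gives D_5.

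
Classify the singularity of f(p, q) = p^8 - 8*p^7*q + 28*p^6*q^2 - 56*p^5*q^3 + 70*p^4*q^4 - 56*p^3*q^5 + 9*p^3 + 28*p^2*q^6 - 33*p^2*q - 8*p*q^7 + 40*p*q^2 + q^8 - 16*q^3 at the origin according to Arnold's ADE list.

The Hessian of f at 0 is [[0, 0], [0, 0]] with rank 0, so corank 2. A Groebner basis of the Jacobian ideal J(f) in C{p,q} is {-6561*p*q/8 + q^7 + 2187*q^2/2, p*q^2 - 4*q^3/3, p^2 - 7*p*q/3 + 4*q^2/3}; counting standard monomials gives mu = 9. Corank 2; j^3 = (p - q)*(3*p - 4*q)^2 has shape L^2 M (L != M), so D-series; mu = 9 gives D_9.

D9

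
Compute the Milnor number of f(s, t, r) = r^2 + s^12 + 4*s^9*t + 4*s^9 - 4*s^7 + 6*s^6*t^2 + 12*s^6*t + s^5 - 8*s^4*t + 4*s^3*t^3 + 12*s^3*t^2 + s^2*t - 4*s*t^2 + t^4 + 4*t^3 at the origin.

The Hessian of f at 0 has rank 1. Corank 2; j^3 = t*(s - 2*t)^2 has shape L^2 M (L != M), so D-series; mu = 5 gives D_5.

5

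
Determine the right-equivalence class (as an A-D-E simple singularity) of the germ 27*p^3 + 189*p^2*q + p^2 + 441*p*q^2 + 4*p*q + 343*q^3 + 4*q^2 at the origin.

A_2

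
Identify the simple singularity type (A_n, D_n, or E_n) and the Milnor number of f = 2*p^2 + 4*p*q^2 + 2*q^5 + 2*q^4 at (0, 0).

Type A_4, Milnor number mu = 4.

The Hessian of f at 0 is [[4, 0], [0, 0]] with rank 1, so corank 1. A Groebner basis of the Jacobian ideal J(f) in C{p,q} is {p^2, p + q^2}; counting standard monomials gives mu = 4. Corank 1: A-series; mu = 4 gives A_4.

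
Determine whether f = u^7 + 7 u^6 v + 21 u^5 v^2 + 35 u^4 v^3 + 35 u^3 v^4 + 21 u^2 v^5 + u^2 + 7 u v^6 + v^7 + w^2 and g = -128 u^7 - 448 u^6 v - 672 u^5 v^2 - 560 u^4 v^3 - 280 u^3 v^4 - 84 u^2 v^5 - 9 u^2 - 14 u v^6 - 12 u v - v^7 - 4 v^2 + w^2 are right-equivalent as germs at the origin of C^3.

The Hessian of f at 0 has rank 2. Corank 1: A-series; mu = 6 gives A_6. The Hessian of g at 0 has rank 2. Corank 1: A-series; mu = 6 gives A_6. Both have type A_6, hence right-equivalent.

Yes.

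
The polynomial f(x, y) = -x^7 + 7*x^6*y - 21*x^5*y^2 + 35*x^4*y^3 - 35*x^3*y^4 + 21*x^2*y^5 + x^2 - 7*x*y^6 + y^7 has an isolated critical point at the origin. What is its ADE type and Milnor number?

The Hessian of f at 0 has rank 1. Corank 1: A-series; mu = 6 gives A_6.

Type A_6, Milnor number mu = 6.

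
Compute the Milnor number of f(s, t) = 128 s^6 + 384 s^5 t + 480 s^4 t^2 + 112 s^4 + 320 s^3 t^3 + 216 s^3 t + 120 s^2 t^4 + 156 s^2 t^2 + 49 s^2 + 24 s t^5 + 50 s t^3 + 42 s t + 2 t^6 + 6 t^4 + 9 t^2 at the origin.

The Hessian of f at 0 has rank 1. Corank 1: A-series; mu = 5 gives A_5.

5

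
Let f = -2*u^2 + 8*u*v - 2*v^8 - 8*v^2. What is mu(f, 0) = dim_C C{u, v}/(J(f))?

7

The Hessian of f at 0 is [[-4, 8], [8, -16]] with rank 1, so corank 1. A Groebner basis of the Jacobian ideal J(f) in C{u,v} is {v^7, u - 2*v}; counting standard monomials gives mu = 7. Corank 1: A-series; mu = 7 gives A_7.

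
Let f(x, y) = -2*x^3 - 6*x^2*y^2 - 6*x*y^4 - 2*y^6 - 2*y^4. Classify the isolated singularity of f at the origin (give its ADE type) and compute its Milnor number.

Type E6, Milnor number mu = 6.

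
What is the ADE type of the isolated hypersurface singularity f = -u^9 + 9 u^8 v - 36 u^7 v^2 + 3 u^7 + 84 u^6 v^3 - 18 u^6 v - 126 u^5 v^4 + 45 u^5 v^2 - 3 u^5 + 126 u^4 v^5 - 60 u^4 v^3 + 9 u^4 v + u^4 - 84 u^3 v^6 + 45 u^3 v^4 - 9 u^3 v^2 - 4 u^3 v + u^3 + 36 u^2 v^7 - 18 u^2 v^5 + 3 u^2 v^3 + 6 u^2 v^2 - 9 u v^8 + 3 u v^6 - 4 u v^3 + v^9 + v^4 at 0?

The Hessian of f at 0 has rank 0. Corank 2; j^3 = u^3 is a perfect cube, so E-series; the 4-jet and mu = 6 give E_6.

E6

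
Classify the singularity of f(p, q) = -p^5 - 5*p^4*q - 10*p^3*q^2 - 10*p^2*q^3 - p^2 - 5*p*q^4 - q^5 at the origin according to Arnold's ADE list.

A_{4}

The Hessian of f at 0 is [[-2, 0], [0, 0]] with rank 1, so corank 1. A Groebner basis of the Jacobian ideal J(f) in C{p,q} is {q^4, p}; counting standard monomials gives mu = 4. Corank 1: A-series; mu = 4 gives A_4.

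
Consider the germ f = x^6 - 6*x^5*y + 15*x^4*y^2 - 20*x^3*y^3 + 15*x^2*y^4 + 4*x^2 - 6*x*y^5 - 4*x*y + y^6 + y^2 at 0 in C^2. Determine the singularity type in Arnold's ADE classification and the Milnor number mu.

The Hessian of f at 0 has rank 1. Corank 1: A-series; mu = 5 gives A_5.

Type A_{5}, Milnor number mu = 5.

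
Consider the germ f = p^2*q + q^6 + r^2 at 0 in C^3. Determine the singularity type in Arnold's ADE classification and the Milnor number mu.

Type D_{7}, Milnor number mu = 7.

The Hessian of f at 0 is [[0, 0, 0], [0, 0, 0], [0, 0, 2]] with rank 1, so corank 2. A Groebner basis of the Jacobian ideal J(f) in C{p,q,r} is {p^2/6 + q^5, p^3, p*q, r}; counting standard monomials gives mu = 7. Corank 2; j^3 = p^2*q has shape L^2 M (L != M), so D-series; mu = 7 gives D_7.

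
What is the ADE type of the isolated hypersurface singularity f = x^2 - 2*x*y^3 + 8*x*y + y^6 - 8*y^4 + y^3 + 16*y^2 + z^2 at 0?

The Hessian of f at 0 is [[2, 8, 0], [8, 32, 0], [0, 0, 2]] with rank 2, so corank 1. A Groebner basis of the Jacobian ideal J(f) in C{x,y,z} is {y^2, x + 4*y, z}; counting standard monomials gives mu = 2. Corank 1: A-series; mu = 2 gives A_2.

A2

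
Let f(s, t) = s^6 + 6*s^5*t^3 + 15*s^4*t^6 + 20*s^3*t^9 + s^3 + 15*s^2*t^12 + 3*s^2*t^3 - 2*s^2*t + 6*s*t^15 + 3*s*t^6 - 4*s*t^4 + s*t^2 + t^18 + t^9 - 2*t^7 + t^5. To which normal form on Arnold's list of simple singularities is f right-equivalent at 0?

The Hessian of f at 0 is [[0, 0], [0, 0]] with rank 0, so corank 2. A Groebner basis of the Jacobian ideal J(f) in C{s,t} is {s^2 - s*t + t^4, s^3 - s^2/2 + s*t - t^3 - t^2/2, s^2*t - s^2/3 + 2*s*t/3 - t^3 - t^2/3, -s^2/6 + s*t^2 + s*t/3 - t^3 - t^2/6}; counting standard monomials gives mu = 7. Corank 2; j^3 = s*(s - t)^2 has shape L^2 M (L != M), so D-series; mu = 7 gives D_7.

D_{7}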